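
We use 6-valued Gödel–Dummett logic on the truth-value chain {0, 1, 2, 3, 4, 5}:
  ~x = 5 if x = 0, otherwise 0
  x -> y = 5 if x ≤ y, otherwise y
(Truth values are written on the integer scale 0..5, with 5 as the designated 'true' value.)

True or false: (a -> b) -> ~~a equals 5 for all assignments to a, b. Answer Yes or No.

Counterexample: take a = 0, b = 0.
a -> b = 0 -> 0 = 5
~a = ~0 = 5
~~a = ~5 = 0
(a -> b) -> ~~a = 5 -> 0 = 0
This gives 0 ≠ 5.

No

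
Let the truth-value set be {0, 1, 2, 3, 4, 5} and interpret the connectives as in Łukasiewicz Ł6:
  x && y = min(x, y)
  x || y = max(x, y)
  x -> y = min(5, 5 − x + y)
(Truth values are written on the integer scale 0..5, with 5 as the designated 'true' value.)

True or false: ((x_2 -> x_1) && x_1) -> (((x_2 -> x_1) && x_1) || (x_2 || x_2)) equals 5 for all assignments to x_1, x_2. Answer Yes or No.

Yes

At x_1 = 4, x_2 = 0, for instance:
x_2 -> x_1 = 0 -> 4 = 5
(x_2 -> x_1) && x_1 = 5 && 4 = 4
x_2 || x_2 = 0 || 0 = 0
((x_2 -> x_1) && x_1) || (x_2 || x_2) = 4 || 0 = 4
((x_2 -> x_1) && x_1) -> (((x_2 -> x_1) && x_1) || (x_2 || x_2)) = 4 -> 4 = 5
and checking the remaining 35 assignments likewise gives ≥ 5 in every case.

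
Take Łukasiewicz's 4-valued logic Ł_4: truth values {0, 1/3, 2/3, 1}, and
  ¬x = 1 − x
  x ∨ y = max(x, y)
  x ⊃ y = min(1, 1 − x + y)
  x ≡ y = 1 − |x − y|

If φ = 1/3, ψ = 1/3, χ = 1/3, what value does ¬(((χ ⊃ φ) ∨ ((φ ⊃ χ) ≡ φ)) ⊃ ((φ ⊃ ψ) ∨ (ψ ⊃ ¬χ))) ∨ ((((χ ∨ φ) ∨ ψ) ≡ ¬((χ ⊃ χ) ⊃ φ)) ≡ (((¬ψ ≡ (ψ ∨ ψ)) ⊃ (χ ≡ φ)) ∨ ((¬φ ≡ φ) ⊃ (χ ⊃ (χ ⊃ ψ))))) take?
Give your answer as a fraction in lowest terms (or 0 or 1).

χ ⊃ φ = 1/3 ⊃ 1/3 = 1
φ ⊃ χ = 1/3 ⊃ 1/3 = 1
(φ ⊃ χ) ≡ φ = 1 ≡ 1/3 = 1/3
(χ ⊃ φ) ∨ ((φ ⊃ χ) ≡ φ) = 1 ∨ 1/3 = 1
φ ⊃ ψ = 1/3 ⊃ 1/3 = 1
¬χ = ¬1/3 = 2/3
ψ ⊃ ¬χ = 1/3 ⊃ 2/3 = 1
(φ ⊃ ψ) ∨ (ψ ⊃ ¬χ) = 1 ∨ 1 = 1
((χ ⊃ φ) ∨ ((φ ⊃ χ) ≡ φ)) ⊃ ((φ ⊃ ψ) ∨ (ψ ⊃ ¬χ)) = 1 ⊃ 1 = 1
¬(((χ ⊃ φ) ∨ ((φ ⊃ χ) ≡ φ)) ⊃ ((φ ⊃ ψ) ∨ (ψ ⊃ ¬χ))) = ¬1 = 0
χ ∨ φ = 1/3 ∨ 1/3 = 1/3
(χ ∨ φ) ∨ ψ = 1/3 ∨ 1/3 = 1/3
χ ⊃ χ = 1/3 ⊃ 1/3 = 1
(χ ⊃ χ) ⊃ φ = 1 ⊃ 1/3 = 1/3
¬((χ ⊃ χ) ⊃ φ) = ¬1/3 = 2/3
((χ ∨ φ) ∨ ψ) ≡ ¬((χ ⊃ χ) ⊃ φ) = 1/3 ≡ 2/3 = 2/3
¬ψ = ¬1/3 = 2/3
ψ ∨ ψ = 1/3 ∨ 1/3 = 1/3
¬ψ ≡ (ψ ∨ ψ) = 2/3 ≡ 1/3 = 2/3
χ ≡ φ = 1/3 ≡ 1/3 = 1
(¬ψ ≡ (ψ ∨ ψ)) ⊃ (χ ≡ φ) = 2/3 ⊃ 1 = 1
¬φ = ¬1/3 = 2/3
¬φ ≡ φ = 2/3 ≡ 1/3 = 2/3
χ ⊃ ψ = 1/3 ⊃ 1/3 = 1
χ ⊃ (χ ⊃ ψ) = 1/3 ⊃ 1 = 1
(¬φ ≡ φ) ⊃ (χ ⊃ (χ ⊃ ψ)) = 2/3 ⊃ 1 = 1
((¬ψ ≡ (ψ ∨ ψ)) ⊃ (χ ≡ φ)) ∨ ((¬φ ≡ φ) ⊃ (χ ⊃ (χ ⊃ ψ))) = 1 ∨ 1 = 1
(((χ ∨ φ) ∨ ψ) ≡ ¬((χ ⊃ χ) ⊃ φ)) ≡ (((¬ψ ≡ (ψ ∨ ψ)) ⊃ (χ ≡ φ)) ∨ ((¬φ ≡ φ) ⊃ (χ ⊃ (χ ⊃ ψ)))) = 2/3 ≡ 1 = 2/3
¬(((χ ⊃ φ) ∨ ((φ ⊃ χ) ≡ φ)) ⊃ ((φ ⊃ ψ) ∨ (ψ ⊃ ¬χ))) ∨ ((((χ ∨ φ) ∨ ψ) ≡ ¬((χ ⊃ χ) ⊃ φ)) ≡ (((¬ψ ≡ (ψ ∨ ψ)) ⊃ (χ ≡ φ)) ∨ ((¬φ ≡ φ) ⊃ (χ ⊃ (χ ⊃ ψ))))) = 0 ∨ 2/3 = 2/3

2/3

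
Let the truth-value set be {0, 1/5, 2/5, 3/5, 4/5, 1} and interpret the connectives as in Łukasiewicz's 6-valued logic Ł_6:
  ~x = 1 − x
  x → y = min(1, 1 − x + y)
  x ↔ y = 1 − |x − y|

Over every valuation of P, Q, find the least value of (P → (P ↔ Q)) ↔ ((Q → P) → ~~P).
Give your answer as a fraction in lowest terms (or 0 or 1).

Take P = 0, Q = 0:
P ↔ Q = 0 ↔ 0 = 1
P → (P ↔ Q) = 0 → 1 = 1
Q → P = 0 → 0 = 1
~P = ~0 = 1
~~P = ~1 = 0
(Q → P) → ~~P = 1 → 0 = 0
(P → (P ↔ Q)) ↔ ((Q → P) → ~~P) = 1 ↔ 0 = 0
No assignment yields a value below 0, so this is the minimum.

0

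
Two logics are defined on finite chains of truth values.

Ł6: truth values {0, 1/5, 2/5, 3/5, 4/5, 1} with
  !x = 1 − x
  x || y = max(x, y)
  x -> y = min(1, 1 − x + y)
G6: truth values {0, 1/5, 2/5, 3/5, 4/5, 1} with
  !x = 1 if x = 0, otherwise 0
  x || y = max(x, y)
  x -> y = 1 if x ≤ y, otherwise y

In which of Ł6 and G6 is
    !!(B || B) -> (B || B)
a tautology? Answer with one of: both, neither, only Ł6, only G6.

only Ł6

In Ł6: every assignment gives 1 — tautology.
In G6: at B = 1/5 the value is 1/5 — not a tautology.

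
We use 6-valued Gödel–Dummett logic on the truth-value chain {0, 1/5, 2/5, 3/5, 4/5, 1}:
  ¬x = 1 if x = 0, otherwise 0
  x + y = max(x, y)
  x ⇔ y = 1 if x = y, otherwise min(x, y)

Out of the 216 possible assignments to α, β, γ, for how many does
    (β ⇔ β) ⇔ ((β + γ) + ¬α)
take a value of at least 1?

value 1: 91 assignments (counts)
value 4/5: 45 assignments
value 3/5: 35 assignments
value 2/5: 25 assignments
value 1/5: 15 assignments
value 0: 5 assignments
So 91 of the 216 assignments meet the threshold.

91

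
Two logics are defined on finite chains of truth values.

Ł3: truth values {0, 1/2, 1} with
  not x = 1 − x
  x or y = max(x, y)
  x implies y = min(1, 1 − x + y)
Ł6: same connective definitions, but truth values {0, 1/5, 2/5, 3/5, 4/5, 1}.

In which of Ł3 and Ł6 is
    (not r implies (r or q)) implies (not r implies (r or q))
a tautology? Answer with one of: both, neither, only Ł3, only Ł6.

both

In Ł3: every assignment gives 1 — tautology.
In Ł6: every assignment gives 1 — tautology.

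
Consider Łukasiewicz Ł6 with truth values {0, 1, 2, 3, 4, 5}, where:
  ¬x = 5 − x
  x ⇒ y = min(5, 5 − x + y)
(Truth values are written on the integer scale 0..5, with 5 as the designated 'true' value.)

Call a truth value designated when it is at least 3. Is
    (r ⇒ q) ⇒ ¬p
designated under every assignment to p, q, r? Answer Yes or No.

Counterexample: take p = 3, q = 0, r = 0.
r ⇒ q = 0 ⇒ 0 = 5
¬p = ¬3 = 2
(r ⇒ q) ⇒ ¬p = 5 ⇒ 2 = 2
This gives 2, which is below 3.

No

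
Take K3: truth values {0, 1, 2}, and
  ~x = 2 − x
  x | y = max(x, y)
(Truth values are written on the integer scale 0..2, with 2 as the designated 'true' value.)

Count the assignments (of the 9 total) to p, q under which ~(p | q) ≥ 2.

1

p = 0, q = 0 ↦ 2  ≥
p = 0, q = 1 ↦ 1  <
p = 0, q = 2 ↦ 0  <
p = 1, q = 0 ↦ 1  <
p = 1, q = 1 ↦ 1  <
p = 1, q = 2 ↦ 0  <
p = 2, q = 0 ↦ 0  <
p = 2, q = 1 ↦ 0  <
p = 2, q = 2 ↦ 0  <
So 1 of the 9 assignments meets the threshold.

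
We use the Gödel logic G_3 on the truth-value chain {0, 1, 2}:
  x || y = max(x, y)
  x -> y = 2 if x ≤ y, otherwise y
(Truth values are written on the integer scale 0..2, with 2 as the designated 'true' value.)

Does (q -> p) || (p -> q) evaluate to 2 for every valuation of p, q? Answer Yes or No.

Yes

p = 0, q = 0 ↦ 2
p = 0, q = 1 ↦ 2
p = 0, q = 2 ↦ 2
p = 1, q = 0 ↦ 2
p = 1, q = 1 ↦ 2
p = 1, q = 2 ↦ 2
p = 2, q = 0 ↦ 2
p = 2, q = 1 ↦ 2
p = 2, q = 2 ↦ 2
Every assignment gives a value ≥ 2.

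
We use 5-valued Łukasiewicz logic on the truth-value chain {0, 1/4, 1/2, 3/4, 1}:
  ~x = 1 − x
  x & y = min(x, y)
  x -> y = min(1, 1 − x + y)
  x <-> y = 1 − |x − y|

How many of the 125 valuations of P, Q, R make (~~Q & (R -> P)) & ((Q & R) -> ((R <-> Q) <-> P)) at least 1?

15

value 1: 15 assignments (counts)
value 3/4: 23 assignments
value 1/2: 28 assignments
value 1/4: 30 assignments
value 0: 29 assignments
So 15 of the 125 assignments meet the threshold.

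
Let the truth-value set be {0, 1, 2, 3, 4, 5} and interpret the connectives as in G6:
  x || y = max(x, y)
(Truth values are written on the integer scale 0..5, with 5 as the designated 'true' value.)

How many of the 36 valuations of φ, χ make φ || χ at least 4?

20

value 5: 11 assignments (counts)
value 4: 9 assignments (counts)
value 3: 7 assignments
value 2: 5 assignments
value 1: 3 assignments
value 0: 1 assignment
So 20 of the 36 assignments meet the threshold.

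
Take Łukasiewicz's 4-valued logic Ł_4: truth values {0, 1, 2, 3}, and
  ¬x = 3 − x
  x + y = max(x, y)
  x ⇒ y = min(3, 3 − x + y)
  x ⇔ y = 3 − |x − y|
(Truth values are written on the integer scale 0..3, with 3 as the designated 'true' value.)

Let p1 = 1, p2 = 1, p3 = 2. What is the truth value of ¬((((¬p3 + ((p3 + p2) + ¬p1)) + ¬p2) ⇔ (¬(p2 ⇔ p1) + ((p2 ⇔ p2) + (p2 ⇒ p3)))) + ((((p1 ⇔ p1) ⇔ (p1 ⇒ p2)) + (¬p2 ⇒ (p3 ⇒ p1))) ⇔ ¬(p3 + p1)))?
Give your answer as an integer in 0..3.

¬p3 = ¬2 = 1
p3 + p2 = 2 + 1 = 2
¬p1 = ¬1 = 2
(p3 + p2) + ¬p1 = 2 + 2 = 2
¬p3 + ((p3 + p2) + ¬p1) = 1 + 2 = 2
¬p2 = ¬1 = 2
(¬p3 + ((p3 + p2) + ¬p1)) + ¬p2 = 2 + 2 = 2
p2 ⇔ p1 = 1 ⇔ 1 = 3
¬(p2 ⇔ p1) = ¬3 = 0
p2 ⇔ p2 = 1 ⇔ 1 = 3
p2 ⇒ p3 = 1 ⇒ 2 = 3
(p2 ⇔ p2) + (p2 ⇒ p3) = 3 + 3 = 3
¬(p2 ⇔ p1) + ((p2 ⇔ p2) + (p2 ⇒ p3)) = 0 + 3 = 3
((¬p3 + ((p3 + p2) + ¬p1)) + ¬p2) ⇔ (¬(p2 ⇔ p1) + ((p2 ⇔ p2) + (p2 ⇒ p3))) = 2 ⇔ 3 = 2
p1 ⇔ p1 = 1 ⇔ 1 = 3
p1 ⇒ p2 = 1 ⇒ 1 = 3
(p1 ⇔ p1) ⇔ (p1 ⇒ p2) = 3 ⇔ 3 = 3
¬p2 = ¬1 = 2
p3 ⇒ p1 = 2 ⇒ 1 = 2
¬p2 ⇒ (p3 ⇒ p1) = 2 ⇒ 2 = 3
((p1 ⇔ p1) ⇔ (p1 ⇒ p2)) + (¬p2 ⇒ (p3 ⇒ p1)) = 3 + 3 = 3
p3 + p1 = 2 + 1 = 2
¬(p3 + p1) = ¬2 = 1
(((p1 ⇔ p1) ⇔ (p1 ⇒ p2)) + (¬p2 ⇒ (p3 ⇒ p1))) ⇔ ¬(p3 + p1) = 3 ⇔ 1 = 1
(((¬p3 + ((p3 + p2) + ¬p1)) + ¬p2) ⇔ (¬(p2 ⇔ p1) + ((p2 ⇔ p2) + (p2 ⇒ p3)))) + ((((p1 ⇔ p1) ⇔ (p1 ⇒ p2)) + (¬p2 ⇒ (p3 ⇒ p1))) ⇔ ¬(p3 + p1)) = 2 + 1 = 2
¬((((¬p3 + ((p3 + p2) + ¬p1)) + ¬p2) ⇔ (¬(p2 ⇔ p1) + ((p2 ⇔ p2) + (p2 ⇒ p3)))) + ((((p1 ⇔ p1) ⇔ (p1 ⇒ p2)) + (¬p2 ⇒ (p3 ⇒ p1))) ⇔ ¬(p3 + p1))) = ¬2 = 1

1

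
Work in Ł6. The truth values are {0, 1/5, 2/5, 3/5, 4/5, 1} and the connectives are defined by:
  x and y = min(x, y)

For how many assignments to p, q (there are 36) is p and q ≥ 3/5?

9

value 1: 1 assignment (counts)
value 4/5: 3 assignments (counts)
value 3/5: 5 assignments (counts)
value 2/5: 7 assignments
value 1/5: 9 assignments
value 0: 11 assignments
So 9 of the 36 assignments meet the threshold.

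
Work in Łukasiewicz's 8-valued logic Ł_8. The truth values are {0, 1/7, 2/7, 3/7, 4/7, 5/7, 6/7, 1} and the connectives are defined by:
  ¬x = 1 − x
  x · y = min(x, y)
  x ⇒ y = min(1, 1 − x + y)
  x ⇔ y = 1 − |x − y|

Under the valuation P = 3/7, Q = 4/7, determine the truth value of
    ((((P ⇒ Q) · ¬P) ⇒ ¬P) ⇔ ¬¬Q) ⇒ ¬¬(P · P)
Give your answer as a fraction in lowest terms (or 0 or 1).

P ⇒ Q = 3/7 ⇒ 4/7 = 1
¬P = ¬3/7 = 4/7
(P ⇒ Q) · ¬P = 1 · 4/7 = 4/7
¬P = ¬3/7 = 4/7
((P ⇒ Q) · ¬P) ⇒ ¬P = 4/7 ⇒ 4/7 = 1
¬Q = ¬4/7 = 3/7
¬¬Q = ¬3/7 = 4/7
(((P ⇒ Q) · ¬P) ⇒ ¬P) ⇔ ¬¬Q = 1 ⇔ 4/7 = 4/7
P · P = 3/7 · 3/7 = 3/7
¬(P · P) = ¬3/7 = 4/7
¬¬(P · P) = ¬4/7 = 3/7
((((P ⇒ Q) · ¬P) ⇒ ¬P) ⇔ ¬¬Q) ⇒ ¬¬(P · P) = 4/7 ⇒ 3/7 = 6/7

6/7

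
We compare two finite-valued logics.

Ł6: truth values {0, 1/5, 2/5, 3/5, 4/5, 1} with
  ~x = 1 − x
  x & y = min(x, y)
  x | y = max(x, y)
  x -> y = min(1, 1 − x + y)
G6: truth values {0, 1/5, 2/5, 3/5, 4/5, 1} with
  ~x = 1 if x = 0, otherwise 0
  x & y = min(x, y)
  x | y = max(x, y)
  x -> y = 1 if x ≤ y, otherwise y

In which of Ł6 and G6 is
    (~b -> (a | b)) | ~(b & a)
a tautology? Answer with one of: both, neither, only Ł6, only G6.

In Ł6: at a = 1/5, b = 1/5 the value is 4/5 — not a tautology.
In G6: every assignment gives 1 — tautology.

only G6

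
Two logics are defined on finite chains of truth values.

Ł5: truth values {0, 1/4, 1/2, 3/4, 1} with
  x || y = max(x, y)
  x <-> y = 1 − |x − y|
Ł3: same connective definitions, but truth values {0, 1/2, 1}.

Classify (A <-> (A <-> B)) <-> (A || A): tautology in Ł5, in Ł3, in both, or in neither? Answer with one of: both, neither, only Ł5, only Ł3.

In Ł5: at A = 0, B = 1/4 the value is 3/4 — not a tautology.
In Ł3: at A = 0, B = 1/2 the value is 1/2 — not a tautology.

neither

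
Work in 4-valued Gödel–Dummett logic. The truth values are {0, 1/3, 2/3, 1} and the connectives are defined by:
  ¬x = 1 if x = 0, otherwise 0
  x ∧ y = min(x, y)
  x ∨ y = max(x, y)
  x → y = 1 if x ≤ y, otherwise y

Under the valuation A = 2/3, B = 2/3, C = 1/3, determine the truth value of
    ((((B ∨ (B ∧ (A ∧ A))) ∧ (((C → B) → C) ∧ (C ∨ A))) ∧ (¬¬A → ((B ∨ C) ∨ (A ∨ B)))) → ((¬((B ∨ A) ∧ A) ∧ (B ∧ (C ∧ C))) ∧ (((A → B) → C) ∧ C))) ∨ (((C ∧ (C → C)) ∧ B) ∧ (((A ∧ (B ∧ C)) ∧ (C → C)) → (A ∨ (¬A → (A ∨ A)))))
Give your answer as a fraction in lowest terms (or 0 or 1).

1/3

A ∧ A = 2/3 ∧ 2/3 = 2/3
B ∧ (A ∧ A) = 2/3 ∧ 2/3 = 2/3
B ∨ (B ∧ (A ∧ A)) = 2/3 ∨ 2/3 = 2/3
C → B = 1/3 → 2/3 = 1
(C → B) → C = 1 → 1/3 = 1/3
C ∨ A = 1/3 ∨ 2/3 = 2/3
((C → B) → C) ∧ (C ∨ A) = 1/3 ∧ 2/3 = 1/3
(B ∨ (B ∧ (A ∧ A))) ∧ (((C → B) → C) ∧ (C ∨ A)) = 2/3 ∧ 1/3 = 1/3
¬A = ¬2/3 = 0
¬¬A = ¬0 = 1
B ∨ C = 2/3 ∨ 1/3 = 2/3
A ∨ B = 2/3 ∨ 2/3 = 2/3
(B ∨ C) ∨ (A ∨ B) = 2/3 ∨ 2/3 = 2/3
¬¬A → ((B ∨ C) ∨ (A ∨ B)) = 1 → 2/3 = 2/3
((B ∨ (B ∧ (A ∧ A))) ∧ (((C → B) → C) ∧ (C ∨ A))) ∧ (¬¬A → ((B ∨ C) ∨ (A ∨ B))) = 1/3 ∧ 2/3 = 1/3
B ∨ A = 2/3 ∨ 2/3 = 2/3
(B ∨ A) ∧ A = 2/3 ∧ 2/3 = 2/3
¬((B ∨ A) ∧ A) = ¬2/3 = 0
C ∧ C = 1/3 ∧ 1/3 = 1/3
B ∧ (C ∧ C) = 2/3 ∧ 1/3 = 1/3
¬((B ∨ A) ∧ A) ∧ (B ∧ (C ∧ C)) = 0 ∧ 1/3 = 0
A → B = 2/3 → 2/3 = 1
(A → B) → C = 1 → 1/3 = 1/3
((A → B) → C) ∧ C = 1/3 ∧ 1/3 = 1/3
(¬((B ∨ A) ∧ A) ∧ (B ∧ (C ∧ C))) ∧ (((A → B) → C) ∧ C) = 0 ∧ 1/3 = 0
(((B ∨ (B ∧ (A ∧ A))) ∧ (((C → B) → C) ∧ (C ∨ A))) ∧ (¬¬A → ((B ∨ C) ∨ (A ∨ B)))) → ((¬((B ∨ A) ∧ A) ∧ (B ∧ (C ∧ C))) ∧ (((A → B) → C) ∧ C)) = 1/3 → 0 = 0
C → C = 1/3 → 1/3 = 1
C ∧ (C → C) = 1/3 ∧ 1 = 1/3
(C ∧ (C → C)) ∧ B = 1/3 ∧ 2/3 = 1/3
B ∧ C = 2/3 ∧ 1/3 = 1/3
A ∧ (B ∧ C) = 2/3 ∧ 1/3 = 1/3
C → C = 1/3 → 1/3 = 1
(A ∧ (B ∧ C)) ∧ (C → C) = 1/3 ∧ 1 = 1/3
¬A = ¬2/3 = 0
A ∨ A = 2/3 ∨ 2/3 = 2/3
¬A → (A ∨ A) = 0 → 2/3 = 1
A ∨ (¬A → (A ∨ A)) = 2/3 ∨ 1 = 1
((A ∧ (B ∧ C)) ∧ (C → C)) → (A ∨ (¬A → (A ∨ A))) = 1/3 → 1 = 1
((C ∧ (C → C)) ∧ B) ∧ (((A ∧ (B ∧ C)) ∧ (C → C)) → (A ∨ (¬A → (A ∨ A)))) = 1/3 ∧ 1 = 1/3
((((B ∨ (B ∧ (A ∧ A))) ∧ (((C → B) → C) ∧ (C ∨ A))) ∧ (¬¬A → ((B ∨ C) ∨ (A ∨ B)))) → ((¬((B ∨ A) ∧ A) ∧ (B ∧ (C ∧ C))) ∧ (((A → B) → C) ∧ C))) ∨ (((C ∧ (C → C)) ∧ B) ∧ (((A ∧ (B ∧ C)) ∧ (C → C)) → (A ∨ (¬A → (A ∨ A))))) = 0 ∨ 1/3 = 1/3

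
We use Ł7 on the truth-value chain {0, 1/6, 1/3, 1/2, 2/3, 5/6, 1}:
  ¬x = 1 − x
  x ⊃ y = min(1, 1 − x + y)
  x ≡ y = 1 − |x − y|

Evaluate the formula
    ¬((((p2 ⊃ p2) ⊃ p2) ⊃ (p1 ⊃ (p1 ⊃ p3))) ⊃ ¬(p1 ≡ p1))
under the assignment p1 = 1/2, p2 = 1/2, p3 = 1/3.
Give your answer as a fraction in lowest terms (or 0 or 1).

p2 ⊃ p2 = 1/2 ⊃ 1/2 = 1
(p2 ⊃ p2) ⊃ p2 = 1 ⊃ 1/2 = 1/2
p1 ⊃ p3 = 1/2 ⊃ 1/3 = 5/6
p1 ⊃ (p1 ⊃ p3) = 1/2 ⊃ 5/6 = 1
((p2 ⊃ p2) ⊃ p2) ⊃ (p1 ⊃ (p1 ⊃ p3)) = 1/2 ⊃ 1 = 1
p1 ≡ p1 = 1/2 ≡ 1/2 = 1
¬(p1 ≡ p1) = ¬1 = 0
(((p2 ⊃ p2) ⊃ p2) ⊃ (p1 ⊃ (p1 ⊃ p3))) ⊃ ¬(p1 ≡ p1) = 1 ⊃ 0 = 0
¬((((p2 ⊃ p2) ⊃ p2) ⊃ (p1 ⊃ (p1 ⊃ p3))) ⊃ ¬(p1 ≡ p1)) = ¬0 = 1

1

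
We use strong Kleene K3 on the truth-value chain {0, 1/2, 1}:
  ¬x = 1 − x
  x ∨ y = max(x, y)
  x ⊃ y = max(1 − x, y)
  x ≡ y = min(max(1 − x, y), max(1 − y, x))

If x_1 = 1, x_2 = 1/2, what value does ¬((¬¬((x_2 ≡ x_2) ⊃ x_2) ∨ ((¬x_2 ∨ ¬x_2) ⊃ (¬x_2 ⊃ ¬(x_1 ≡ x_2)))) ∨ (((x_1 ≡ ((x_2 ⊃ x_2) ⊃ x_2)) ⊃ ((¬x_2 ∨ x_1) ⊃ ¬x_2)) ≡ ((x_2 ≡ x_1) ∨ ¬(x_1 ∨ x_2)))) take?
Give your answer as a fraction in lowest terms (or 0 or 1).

1/2

x_2 ≡ x_2 = 1/2 ≡ 1/2 = 1/2
(x_2 ≡ x_2) ⊃ x_2 = 1/2 ⊃ 1/2 = 1/2
¬((x_2 ≡ x_2) ⊃ x_2) = ¬1/2 = 1/2
¬¬((x_2 ≡ x_2) ⊃ x_2) = ¬1/2 = 1/2
¬x_2 = ¬1/2 = 1/2
¬x_2 = ¬1/2 = 1/2
¬x_2 ∨ ¬x_2 = 1/2 ∨ 1/2 = 1/2
¬x_2 = ¬1/2 = 1/2
x_1 ≡ x_2 = 1 ≡ 1/2 = 1/2
¬(x_1 ≡ x_2) = ¬1/2 = 1/2
¬x_2 ⊃ ¬(x_1 ≡ x_2) = 1/2 ⊃ 1/2 = 1/2
(¬x_2 ∨ ¬x_2) ⊃ (¬x_2 ⊃ ¬(x_1 ≡ x_2)) = 1/2 ⊃ 1/2 = 1/2
¬¬((x_2 ≡ x_2) ⊃ x_2) ∨ ((¬x_2 ∨ ¬x_2) ⊃ (¬x_2 ⊃ ¬(x_1 ≡ x_2))) = 1/2 ∨ 1/2 = 1/2
x_2 ⊃ x_2 = 1/2 ⊃ 1/2 = 1/2
(x_2 ⊃ x_2) ⊃ x_2 = 1/2 ⊃ 1/2 = 1/2
x_1 ≡ ((x_2 ⊃ x_2) ⊃ x_2) = 1 ≡ 1/2 = 1/2
¬x_2 = ¬1/2 = 1/2
¬x_2 ∨ x_1 = 1/2 ∨ 1 = 1
¬x_2 = ¬1/2 = 1/2
(¬x_2 ∨ x_1) ⊃ ¬x_2 = 1 ⊃ 1/2 = 1/2
(x_1 ≡ ((x_2 ⊃ x_2) ⊃ x_2)) ⊃ ((¬x_2 ∨ x_1) ⊃ ¬x_2) = 1/2 ⊃ 1/2 = 1/2
x_2 ≡ x_1 = 1/2 ≡ 1 = 1/2
x_1 ∨ x_2 = 1 ∨ 1/2 = 1
¬(x_1 ∨ x_2) = ¬1 = 0
(x_2 ≡ x_1) ∨ ¬(x_1 ∨ x_2) = 1/2 ∨ 0 = 1/2
((x_1 ≡ ((x_2 ⊃ x_2) ⊃ x_2)) ⊃ ((¬x_2 ∨ x_1) ⊃ ¬x_2)) ≡ ((x_2 ≡ x_1) ∨ ¬(x_1 ∨ x_2)) = 1/2 ≡ 1/2 = 1/2
(¬¬((x_2 ≡ x_2) ⊃ x_2) ∨ ((¬x_2 ∨ ¬x_2) ⊃ (¬x_2 ⊃ ¬(x_1 ≡ x_2)))) ∨ (((x_1 ≡ ((x_2 ⊃ x_2) ⊃ x_2)) ⊃ ((¬x_2 ∨ x_1) ⊃ ¬x_2)) ≡ ((x_2 ≡ x_1) ∨ ¬(x_1 ∨ x_2))) = 1/2 ∨ 1/2 = 1/2
¬((¬¬((x_2 ≡ x_2) ⊃ x_2) ∨ ((¬x_2 ∨ ¬x_2) ⊃ (¬x_2 ⊃ ¬(x_1 ≡ x_2)))) ∨ (((x_1 ≡ ((x_2 ⊃ x_2) ⊃ x_2)) ⊃ ((¬x_2 ∨ x_1) ⊃ ¬x_2)) ≡ ((x_2 ≡ x_1) ∨ ¬(x_1 ∨ x_2)))) = ¬1/2 = 1/2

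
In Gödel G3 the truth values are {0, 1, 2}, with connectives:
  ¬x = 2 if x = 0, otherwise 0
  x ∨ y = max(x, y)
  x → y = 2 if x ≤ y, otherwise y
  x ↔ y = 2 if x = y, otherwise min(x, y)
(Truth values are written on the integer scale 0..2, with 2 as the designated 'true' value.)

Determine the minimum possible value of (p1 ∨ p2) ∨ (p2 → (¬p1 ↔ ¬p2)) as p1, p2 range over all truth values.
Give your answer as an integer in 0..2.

1

Take p1 = 0, p2 = 1:
p1 ∨ p2 = 0 ∨ 1 = 1
¬p1 = ¬0 = 2
¬p2 = ¬1 = 0
¬p1 ↔ ¬p2 = 2 ↔ 0 = 0
p2 → (¬p1 ↔ ¬p2) = 1 → 0 = 0
(p1 ∨ p2) ∨ (p2 → (¬p1 ↔ ¬p2)) = 1 ∨ 0 = 1
No assignment yields a value below 1, so this is the minimum.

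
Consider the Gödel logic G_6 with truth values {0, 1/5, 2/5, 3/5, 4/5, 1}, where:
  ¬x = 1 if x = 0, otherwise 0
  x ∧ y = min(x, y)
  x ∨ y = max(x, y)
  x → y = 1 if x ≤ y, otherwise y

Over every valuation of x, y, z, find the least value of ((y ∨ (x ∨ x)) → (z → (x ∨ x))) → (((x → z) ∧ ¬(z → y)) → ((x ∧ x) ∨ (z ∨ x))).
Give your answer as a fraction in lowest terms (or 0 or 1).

1/5

Take x = 0, y = 0, z = 1/5:
x ∨ x = 0 ∨ 0 = 0
y ∨ (x ∨ x) = 0 ∨ 0 = 0
x ∨ x = 0 ∨ 0 = 0
z → (x ∨ x) = 1/5 → 0 = 0
(y ∨ (x ∨ x)) → (z → (x ∨ x)) = 0 → 0 = 1
x → z = 0 → 1/5 = 1
z → y = 1/5 → 0 = 0
¬(z → y) = ¬0 = 1
(x → z) ∧ ¬(z → y) = 1 ∧ 1 = 1
x ∧ x = 0 ∧ 0 = 0
z ∨ x = 1/5 ∨ 0 = 1/5
(x ∧ x) ∨ (z ∨ x) = 0 ∨ 1/5 = 1/5
((x → z) ∧ ¬(z → y)) → ((x ∧ x) ∨ (z ∨ x)) = 1 → 1/5 = 1/5
((y ∨ (x ∨ x)) → (z → (x ∨ x))) → (((x → z) ∧ ¬(z → y)) → ((x ∧ x) ∨ (z ∨ x))) = 1 → 1/5 = 1/5
No assignment yields a value below 1/5, so this is the minimum.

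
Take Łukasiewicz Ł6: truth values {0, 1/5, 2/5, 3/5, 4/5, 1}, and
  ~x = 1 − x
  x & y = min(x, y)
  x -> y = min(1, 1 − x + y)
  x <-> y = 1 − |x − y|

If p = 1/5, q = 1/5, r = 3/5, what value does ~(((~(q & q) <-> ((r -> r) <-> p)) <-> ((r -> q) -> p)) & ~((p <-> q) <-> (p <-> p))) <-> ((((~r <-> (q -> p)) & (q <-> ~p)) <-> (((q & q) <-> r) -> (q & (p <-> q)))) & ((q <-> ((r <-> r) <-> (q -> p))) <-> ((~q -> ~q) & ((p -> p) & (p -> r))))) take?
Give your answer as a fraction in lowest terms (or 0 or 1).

1/5

q & q = 1/5 & 1/5 = 1/5
~(q & q) = ~1/5 = 4/5
r -> r = 3/5 -> 3/5 = 1
(r -> r) <-> p = 1 <-> 1/5 = 1/5
~(q & q) <-> ((r -> r) <-> p) = 4/5 <-> 1/5 = 2/5
r -> q = 3/5 -> 1/5 = 3/5
(r -> q) -> p = 3/5 -> 1/5 = 3/5
(~(q & q) <-> ((r -> r) <-> p)) <-> ((r -> q) -> p) = 2/5 <-> 3/5 = 4/5
p <-> q = 1/5 <-> 1/5 = 1
p <-> p = 1/5 <-> 1/5 = 1
(p <-> q) <-> (p <-> p) = 1 <-> 1 = 1
~((p <-> q) <-> (p <-> p)) = ~1 = 0
((~(q & q) <-> ((r -> r) <-> p)) <-> ((r -> q) -> p)) & ~((p <-> q) <-> (p <-> p)) = 4/5 & 0 = 0
~(((~(q & q) <-> ((r -> r) <-> p)) <-> ((r -> q) -> p)) & ~((p <-> q) <-> (p <-> p))) = ~0 = 1
~r = ~3/5 = 2/5
q -> p = 1/5 -> 1/5 = 1
~r <-> (q -> p) = 2/5 <-> 1 = 2/5
~p = ~1/5 = 4/5
q <-> ~p = 1/5 <-> 4/5 = 2/5
(~r <-> (q -> p)) & (q <-> ~p) = 2/5 & 2/5 = 2/5
q & q = 1/5 & 1/5 = 1/5
(q & q) <-> r = 1/5 <-> 3/5 = 3/5
p <-> q = 1/5 <-> 1/5 = 1
q & (p <-> q) = 1/5 & 1 = 1/5
((q & q) <-> r) -> (q & (p <-> q)) = 3/5 -> 1/5 = 3/5
((~r <-> (q -> p)) & (q <-> ~p)) <-> (((q & q) <-> r) -> (q & (p <-> q))) = 2/5 <-> 3/5 = 4/5
r <-> r = 3/5 <-> 3/5 = 1
q -> p = 1/5 -> 1/5 = 1
(r <-> r) <-> (q -> p) = 1 <-> 1 = 1
q <-> ((r <-> r) <-> (q -> p)) = 1/5 <-> 1 = 1/5
~q = ~1/5 = 4/5
~q = ~1/5 = 4/5
~q -> ~q = 4/5 -> 4/5 = 1
p -> p = 1/5 -> 1/5 = 1
p -> r = 1/5 -> 3/5 = 1
(p -> p) & (p -> r) = 1 & 1 = 1
(~q -> ~q) & ((p -> p) & (p -> r)) = 1 & 1 = 1
(q <-> ((r <-> r) <-> (q -> p))) <-> ((~q -> ~q) & ((p -> p) & (p -> r))) = 1/5 <-> 1 = 1/5
(((~r <-> (q -> p)) & (q <-> ~p)) <-> (((q & q) <-> r) -> (q & (p <-> q)))) & ((q <-> ((r <-> r) <-> (q -> p))) <-> ((~q -> ~q) & ((p -> p) & (p -> r)))) = 4/5 & 1/5 = 1/5
~(((~(q & q) <-> ((r -> r) <-> p)) <-> ((r -> q) -> p)) & ~((p <-> q) <-> (p <-> p))) <-> ((((~r <-> (q -> p)) & (q <-> ~p)) <-> (((q & q) <-> r) -> (q & (p <-> q)))) & ((q <-> ((r <-> r) <-> (q -> p))) <-> ((~q -> ~q) & ((p -> p) & (p -> r))))) = 1 <-> 1/5 = 1/5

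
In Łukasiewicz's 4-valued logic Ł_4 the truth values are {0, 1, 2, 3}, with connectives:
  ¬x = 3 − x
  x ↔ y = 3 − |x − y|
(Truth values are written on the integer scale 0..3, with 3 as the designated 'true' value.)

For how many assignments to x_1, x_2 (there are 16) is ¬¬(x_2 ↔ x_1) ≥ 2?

10

x_1 = 0, x_2 = 0 ↦ 3  ≥
x_1 = 0, x_2 = 1 ↦ 2  ≥
x_1 = 0, x_2 = 2 ↦ 1  <
x_1 = 0, x_2 = 3 ↦ 0  <
x_1 = 1, x_2 = 0 ↦ 2  ≥
x_1 = 1, x_2 = 1 ↦ 3  ≥
x_1 = 1, x_2 = 2 ↦ 2  ≥
x_1 = 1, x_2 = 3 ↦ 1  <
x_1 = 2, x_2 = 0 ↦ 1  <
x_1 = 2, x_2 = 1 ↦ 2  ≥
x_1 = 2, x_2 = 2 ↦ 3  ≥
x_1 = 2, x_2 = 3 ↦ 2  ≥
x_1 = 3, x_2 = 0 ↦ 0  <
x_1 = 3, x_2 = 1 ↦ 1  <
x_1 = 3, x_2 = 2 ↦ 2  ≥
x_1 = 3, x_2 = 3 ↦ 3  ≥
So 10 of the 16 assignments meet the threshold.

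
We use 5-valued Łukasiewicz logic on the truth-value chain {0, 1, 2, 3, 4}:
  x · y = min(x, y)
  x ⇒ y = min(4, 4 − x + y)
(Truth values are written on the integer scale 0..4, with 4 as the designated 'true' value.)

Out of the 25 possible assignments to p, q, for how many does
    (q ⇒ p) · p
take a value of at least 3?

value 4: 5 assignments (counts)
value 3: 5 assignments (counts)
value 2: 5 assignments
value 1: 5 assignments
value 0: 5 assignments
So 10 of the 25 assignments meet the threshold.

10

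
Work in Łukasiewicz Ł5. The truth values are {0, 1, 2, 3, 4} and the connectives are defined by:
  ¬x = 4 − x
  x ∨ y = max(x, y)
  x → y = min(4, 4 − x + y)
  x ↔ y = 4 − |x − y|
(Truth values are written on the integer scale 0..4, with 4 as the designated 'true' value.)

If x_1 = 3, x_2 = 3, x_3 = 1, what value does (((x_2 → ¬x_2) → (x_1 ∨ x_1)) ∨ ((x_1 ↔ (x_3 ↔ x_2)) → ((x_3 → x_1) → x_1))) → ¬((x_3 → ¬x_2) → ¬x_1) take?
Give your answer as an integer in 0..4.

3

¬x_2 = ¬3 = 1
x_2 → ¬x_2 = 3 → 1 = 2
x_1 ∨ x_1 = 3 ∨ 3 = 3
(x_2 → ¬x_2) → (x_1 ∨ x_1) = 2 → 3 = 4
x_3 ↔ x_2 = 1 ↔ 3 = 2
x_1 ↔ (x_3 ↔ x_2) = 3 ↔ 2 = 3
x_3 → x_1 = 1 → 3 = 4
(x_3 → x_1) → x_1 = 4 → 3 = 3
(x_1 ↔ (x_3 ↔ x_2)) → ((x_3 → x_1) → x_1) = 3 → 3 = 4
((x_2 → ¬x_2) → (x_1 ∨ x_1)) ∨ ((x_1 ↔ (x_3 ↔ x_2)) → ((x_3 → x_1) → x_1)) = 4 ∨ 4 = 4
¬x_2 = ¬3 = 1
x_3 → ¬x_2 = 1 → 1 = 4
¬x_1 = ¬3 = 1
(x_3 → ¬x_2) → ¬x_1 = 4 → 1 = 1
¬((x_3 → ¬x_2) → ¬x_1) = ¬1 = 3
(((x_2 → ¬x_2) → (x_1 ∨ x_1)) ∨ ((x_1 ↔ (x_3 ↔ x_2)) → ((x_3 → x_1) → x_1))) → ¬((x_3 → ¬x_2) → ¬x_1) = 4 → 3 = 3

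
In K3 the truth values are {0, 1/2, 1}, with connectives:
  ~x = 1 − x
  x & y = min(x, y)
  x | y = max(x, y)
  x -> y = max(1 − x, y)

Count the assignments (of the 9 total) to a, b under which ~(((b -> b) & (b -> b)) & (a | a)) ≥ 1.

3

a = 0, b = 0 ↦ 1  ≥
a = 0, b = 1/2 ↦ 1  ≥
a = 0, b = 1 ↦ 1  ≥
a = 1/2, b = 0 ↦ 1/2  <
a = 1/2, b = 1/2 ↦ 1/2  <
a = 1/2, b = 1 ↦ 1/2  <
a = 1, b = 0 ↦ 0  <
a = 1, b = 1/2 ↦ 1/2  <
a = 1, b = 1 ↦ 0  <
So 3 of the 9 assignments meet the threshold.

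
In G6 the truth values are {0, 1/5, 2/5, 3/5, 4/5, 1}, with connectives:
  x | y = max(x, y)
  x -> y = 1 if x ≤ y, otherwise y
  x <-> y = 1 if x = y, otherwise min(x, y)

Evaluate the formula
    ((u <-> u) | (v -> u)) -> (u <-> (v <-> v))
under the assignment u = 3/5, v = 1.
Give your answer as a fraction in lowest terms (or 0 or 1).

u <-> u = 3/5 <-> 3/5 = 1
v -> u = 1 -> 3/5 = 3/5
(u <-> u) | (v -> u) = 1 | 3/5 = 1
v <-> v = 1 <-> 1 = 1
u <-> (v <-> v) = 3/5 <-> 1 = 3/5
((u <-> u) | (v -> u)) -> (u <-> (v <-> v)) = 1 -> 3/5 = 3/5

3/5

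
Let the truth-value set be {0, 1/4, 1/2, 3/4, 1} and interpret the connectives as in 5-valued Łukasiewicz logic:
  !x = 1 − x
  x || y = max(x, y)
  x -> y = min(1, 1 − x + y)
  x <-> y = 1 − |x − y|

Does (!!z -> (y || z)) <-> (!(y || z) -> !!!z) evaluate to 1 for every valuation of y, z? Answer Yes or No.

At y = 0, z = 1/2, for instance:
!z = !1/2 = 1/2
!!z = !1/2 = 1/2
y || z = 0 || 1/2 = 1/2
!!z -> (y || z) = 1/2 -> 1/2 = 1
!(y || z) = !1/2 = 1/2
!!!z = !1/2 = 1/2
!(y || z) -> !!!z = 1/2 -> 1/2 = 1
(!!z -> (y || z)) <-> (!(y || z) -> !!!z) = 1 <-> 1 = 1
and checking the remaining 24 assignments likewise gives ≥ 1 in every case.

Yes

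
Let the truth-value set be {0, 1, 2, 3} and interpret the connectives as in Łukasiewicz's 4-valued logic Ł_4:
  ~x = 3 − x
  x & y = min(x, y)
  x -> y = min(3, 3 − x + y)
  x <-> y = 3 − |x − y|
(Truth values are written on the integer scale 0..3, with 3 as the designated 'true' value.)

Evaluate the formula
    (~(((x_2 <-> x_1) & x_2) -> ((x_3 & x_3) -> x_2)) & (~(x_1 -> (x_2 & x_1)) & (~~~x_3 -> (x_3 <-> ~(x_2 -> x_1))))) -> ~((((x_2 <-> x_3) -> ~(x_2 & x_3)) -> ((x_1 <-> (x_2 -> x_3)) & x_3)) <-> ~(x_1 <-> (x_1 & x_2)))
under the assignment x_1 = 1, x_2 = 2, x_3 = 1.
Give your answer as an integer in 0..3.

3

x_2 <-> x_1 = 2 <-> 1 = 2
(x_2 <-> x_1) & x_2 = 2 & 2 = 2
x_3 & x_3 = 1 & 1 = 1
(x_3 & x_3) -> x_2 = 1 -> 2 = 3
((x_2 <-> x_1) & x_2) -> ((x_3 & x_3) -> x_2) = 2 -> 3 = 3
~(((x_2 <-> x_1) & x_2) -> ((x_3 & x_3) -> x_2)) = ~3 = 0
x_2 & x_1 = 2 & 1 = 1
x_1 -> (x_2 & x_1) = 1 -> 1 = 3
~(x_1 -> (x_2 & x_1)) = ~3 = 0
~x_3 = ~1 = 2
~~x_3 = ~2 = 1
~~~x_3 = ~1 = 2
x_2 -> x_1 = 2 -> 1 = 2
~(x_2 -> x_1) = ~2 = 1
x_3 <-> ~(x_2 -> x_1) = 1 <-> 1 = 3
~~~x_3 -> (x_3 <-> ~(x_2 -> x_1)) = 2 -> 3 = 3
~(x_1 -> (x_2 & x_1)) & (~~~x_3 -> (x_3 <-> ~(x_2 -> x_1))) = 0 & 3 = 0
~(((x_2 <-> x_1) & x_2) -> ((x_3 & x_3) -> x_2)) & (~(x_1 -> (x_2 & x_1)) & (~~~x_3 -> (x_3 <-> ~(x_2 -> x_1)))) = 0 & 0 = 0
x_2 <-> x_3 = 2 <-> 1 = 2
x_2 & x_3 = 2 & 1 = 1
~(x_2 & x_3) = ~1 = 2
(x_2 <-> x_3) -> ~(x_2 & x_3) = 2 -> 2 = 3
x_2 -> x_3 = 2 -> 1 = 2
x_1 <-> (x_2 -> x_3) = 1 <-> 2 = 2
(x_1 <-> (x_2 -> x_3)) & x_3 = 2 & 1 = 1
((x_2 <-> x_3) -> ~(x_2 & x_3)) -> ((x_1 <-> (x_2 -> x_3)) & x_3) = 3 -> 1 = 1
x_1 & x_2 = 1 & 2 = 1
x_1 <-> (x_1 & x_2) = 1 <-> 1 = 3
~(x_1 <-> (x_1 & x_2)) = ~3 = 0
(((x_2 <-> x_3) -> ~(x_2 & x_3)) -> ((x_1 <-> (x_2 -> x_3)) & x_3)) <-> ~(x_1 <-> (x_1 & x_2)) = 1 <-> 0 = 2
~((((x_2 <-> x_3) -> ~(x_2 & x_3)) -> ((x_1 <-> (x_2 -> x_3)) & x_3)) <-> ~(x_1 <-> (x_1 & x_2))) = ~2 = 1
(~(((x_2 <-> x_1) & x_2) -> ((x_3 & x_3) -> x_2)) & (~(x_1 -> (x_2 & x_1)) & (~~~x_3 -> (x_3 <-> ~(x_2 -> x_1))))) -> ~((((x_2 <-> x_3) -> ~(x_2 & x_3)) -> ((x_1 <-> (x_2 -> x_3)) & x_3)) <-> ~(x_1 <-> (x_1 & x_2))) = 0 -> 1 = 3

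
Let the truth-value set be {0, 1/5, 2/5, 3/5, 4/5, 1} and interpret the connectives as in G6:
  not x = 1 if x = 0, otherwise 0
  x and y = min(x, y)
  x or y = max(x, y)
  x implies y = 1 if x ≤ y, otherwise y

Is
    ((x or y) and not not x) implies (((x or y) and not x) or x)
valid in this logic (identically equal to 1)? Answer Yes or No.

No

Counterexample: take x = 1/5, y = 2/5.
x or y = 1/5 or 2/5 = 2/5
not x = not 1/5 = 0
not not x = not 0 = 1
(x or y) and not not x = 2/5 and 1 = 2/5
x or y = 1/5 or 2/5 = 2/5
not x = not 1/5 = 0
(x or y) and not x = 2/5 and 0 = 0
((x or y) and not x) or x = 0 or 1/5 = 1/5
((x or y) and not not x) implies (((x or y) and not x) or x) = 2/5 implies 1/5 = 1/5
This gives 1/5 ≠ 1.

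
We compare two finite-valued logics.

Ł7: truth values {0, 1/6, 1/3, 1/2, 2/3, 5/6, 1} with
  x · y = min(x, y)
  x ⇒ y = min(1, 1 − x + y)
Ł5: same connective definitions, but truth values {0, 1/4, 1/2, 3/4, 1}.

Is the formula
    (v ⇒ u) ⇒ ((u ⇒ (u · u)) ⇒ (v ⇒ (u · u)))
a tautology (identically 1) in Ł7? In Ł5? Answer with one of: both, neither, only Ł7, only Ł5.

In Ł7: every assignment gives 1 — tautology.
In Ł5: every assignment gives 1 — tautology.

both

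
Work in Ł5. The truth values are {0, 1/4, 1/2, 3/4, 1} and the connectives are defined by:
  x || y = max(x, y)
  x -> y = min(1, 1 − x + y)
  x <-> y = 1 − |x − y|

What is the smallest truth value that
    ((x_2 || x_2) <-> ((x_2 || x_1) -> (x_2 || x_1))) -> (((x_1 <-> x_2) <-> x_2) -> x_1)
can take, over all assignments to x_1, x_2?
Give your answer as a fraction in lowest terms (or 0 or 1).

Take x_1 = 0, x_2 = 1/2:
x_2 || x_2 = 1/2 || 1/2 = 1/2
x_2 || x_1 = 1/2 || 0 = 1/2
x_2 || x_1 = 1/2 || 0 = 1/2
(x_2 || x_1) -> (x_2 || x_1) = 1/2 -> 1/2 = 1
(x_2 || x_2) <-> ((x_2 || x_1) -> (x_2 || x_1)) = 1/2 <-> 1 = 1/2
x_1 <-> x_2 = 0 <-> 1/2 = 1/2
(x_1 <-> x_2) <-> x_2 = 1/2 <-> 1/2 = 1
((x_1 <-> x_2) <-> x_2) -> x_1 = 1 -> 0 = 0
((x_2 || x_2) <-> ((x_2 || x_1) -> (x_2 || x_1))) -> (((x_1 <-> x_2) <-> x_2) -> x_1) = 1/2 -> 0 = 1/2
No assignment yields a value below 1/2, so this is the minimum.

1/2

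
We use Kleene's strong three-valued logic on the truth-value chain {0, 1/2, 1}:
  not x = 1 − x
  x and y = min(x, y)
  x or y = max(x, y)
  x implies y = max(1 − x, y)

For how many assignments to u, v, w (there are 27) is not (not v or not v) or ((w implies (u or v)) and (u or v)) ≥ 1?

value 1: 15 assignments (counts)
value 1/2: 9 assignments
value 0: 3 assignments
So 15 of the 27 assignments meet the threshold.

15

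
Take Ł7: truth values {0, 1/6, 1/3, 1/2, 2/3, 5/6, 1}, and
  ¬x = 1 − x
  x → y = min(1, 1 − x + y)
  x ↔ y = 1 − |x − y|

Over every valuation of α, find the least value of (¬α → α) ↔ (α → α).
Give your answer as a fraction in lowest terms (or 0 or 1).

0

Take α = 0:
¬α = ¬0 = 1
¬α → α = 1 → 0 = 0
α → α = 0 → 0 = 1
(¬α → α) ↔ (α → α) = 0 ↔ 1 = 0
No assignment yields a value below 0, so this is the minimum.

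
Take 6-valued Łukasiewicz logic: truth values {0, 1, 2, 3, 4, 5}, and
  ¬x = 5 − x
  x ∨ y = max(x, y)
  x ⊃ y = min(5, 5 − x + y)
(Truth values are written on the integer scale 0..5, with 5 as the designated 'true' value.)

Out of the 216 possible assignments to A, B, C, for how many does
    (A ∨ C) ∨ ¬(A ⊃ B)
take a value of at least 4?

value 5: 66 assignments (counts)
value 4: 54 assignments (counts)
value 3: 42 assignments
value 2: 30 assignments
value 1: 18 assignments
value 0: 6 assignments
So 120 of the 216 assignments meet the threshold.

120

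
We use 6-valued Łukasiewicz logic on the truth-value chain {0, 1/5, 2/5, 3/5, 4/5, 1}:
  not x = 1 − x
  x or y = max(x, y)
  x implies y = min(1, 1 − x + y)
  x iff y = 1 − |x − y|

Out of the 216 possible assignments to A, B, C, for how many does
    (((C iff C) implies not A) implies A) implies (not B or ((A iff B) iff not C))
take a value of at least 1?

value 1: 127 assignments (counts)
value 4/5: 46 assignments
value 3/5: 24 assignments
value 2/5: 12 assignments
value 1/5: 6 assignments
value 0: 1 assignment
So 127 of the 216 assignments meet the threshold.

127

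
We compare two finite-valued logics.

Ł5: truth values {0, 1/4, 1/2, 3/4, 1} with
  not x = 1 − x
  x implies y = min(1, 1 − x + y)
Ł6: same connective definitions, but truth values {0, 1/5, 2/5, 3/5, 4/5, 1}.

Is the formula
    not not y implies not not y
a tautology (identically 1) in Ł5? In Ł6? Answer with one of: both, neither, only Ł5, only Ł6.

both

In Ł5: every assignment gives 1 — tautology.
In Ł6: every assignment gives 1 — tautology.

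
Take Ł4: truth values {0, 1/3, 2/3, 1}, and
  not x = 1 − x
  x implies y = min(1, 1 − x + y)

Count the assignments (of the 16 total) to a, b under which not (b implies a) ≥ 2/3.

3

a = 0, b = 0 ↦ 0  <
a = 0, b = 1/3 ↦ 1/3  <
a = 0, b = 2/3 ↦ 2/3  ≥
a = 0, b = 1 ↦ 1  ≥
a = 1/3, b = 0 ↦ 0  <
a = 1/3, b = 1/3 ↦ 0  <
a = 1/3, b = 2/3 ↦ 1/3  <
a = 1/3, b = 1 ↦ 2/3  ≥
a = 2/3, b = 0 ↦ 0  <
a = 2/3, b = 1/3 ↦ 0  <
a = 2/3, b = 2/3 ↦ 0  <
a = 2/3, b = 1 ↦ 1/3  <
a = 1, b = 0 ↦ 0  <
a = 1, b = 1/3 ↦ 0  <
a = 1, b = 2/3 ↦ 0  <
a = 1, b = 1 ↦ 0  <
So 3 of the 16 assignments meet the threshold.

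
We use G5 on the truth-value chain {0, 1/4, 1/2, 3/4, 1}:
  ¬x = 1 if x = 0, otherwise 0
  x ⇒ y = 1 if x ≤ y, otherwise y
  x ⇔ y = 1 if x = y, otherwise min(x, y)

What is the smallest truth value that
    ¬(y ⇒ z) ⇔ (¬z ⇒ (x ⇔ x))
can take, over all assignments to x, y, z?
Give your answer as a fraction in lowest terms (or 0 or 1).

0

Take x = 0, y = 0, z = 0:
y ⇒ z = 0 ⇒ 0 = 1
¬(y ⇒ z) = ¬1 = 0
¬z = ¬0 = 1
x ⇔ x = 0 ⇔ 0 = 1
¬z ⇒ (x ⇔ x) = 1 ⇒ 1 = 1
¬(y ⇒ z) ⇔ (¬z ⇒ (x ⇔ x)) = 0 ⇔ 1 = 0
No assignment yields a value below 0, so this is the minimum.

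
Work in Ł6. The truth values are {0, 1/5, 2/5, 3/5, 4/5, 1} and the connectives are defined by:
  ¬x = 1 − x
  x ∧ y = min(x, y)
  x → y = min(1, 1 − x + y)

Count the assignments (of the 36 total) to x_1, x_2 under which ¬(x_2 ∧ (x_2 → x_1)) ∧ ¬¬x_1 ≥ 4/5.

value 1: 1 assignment (counts)
value 4/5: 3 assignments (counts)
value 3/5: 5 assignments
value 2/5: 10 assignments
value 1/5: 10 assignments
value 0: 7 assignments
So 4 of the 36 assignments meet the threshold.

4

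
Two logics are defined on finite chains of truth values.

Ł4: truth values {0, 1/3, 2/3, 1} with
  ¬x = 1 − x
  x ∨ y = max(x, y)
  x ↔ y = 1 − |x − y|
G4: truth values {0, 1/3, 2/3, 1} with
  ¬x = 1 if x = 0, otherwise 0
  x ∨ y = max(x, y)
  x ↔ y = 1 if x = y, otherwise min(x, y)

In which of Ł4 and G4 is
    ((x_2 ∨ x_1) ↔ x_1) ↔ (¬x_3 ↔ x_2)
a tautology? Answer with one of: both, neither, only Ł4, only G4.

In Ł4: at x_1 = 0, x_2 = 0, x_3 = 0 the value is 0 — not a tautology.
In G4: at x_1 = 0, x_2 = 0, x_3 = 0 the value is 0 — not a tautology.

neither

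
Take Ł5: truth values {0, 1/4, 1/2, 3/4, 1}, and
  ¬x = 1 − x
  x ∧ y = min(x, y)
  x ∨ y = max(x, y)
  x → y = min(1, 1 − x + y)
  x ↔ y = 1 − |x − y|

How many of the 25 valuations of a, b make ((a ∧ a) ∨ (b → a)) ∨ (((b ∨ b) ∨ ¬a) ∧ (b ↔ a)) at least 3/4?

value 1: 15 assignments (counts)
value 3/4: 4 assignments (counts)
value 1/2: 3 assignments
value 1/4: 2 assignments
value 0: 1 assignment
So 19 of the 25 assignments meet the threshold.

19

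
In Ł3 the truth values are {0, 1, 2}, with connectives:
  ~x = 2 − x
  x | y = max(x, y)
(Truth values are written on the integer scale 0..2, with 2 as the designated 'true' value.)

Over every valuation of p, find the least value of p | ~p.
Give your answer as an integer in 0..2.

Take p = 1:
~p = ~1 = 1
p | ~p = 1 | 1 = 1
No assignment yields a value below 1, so this is the minimum.

1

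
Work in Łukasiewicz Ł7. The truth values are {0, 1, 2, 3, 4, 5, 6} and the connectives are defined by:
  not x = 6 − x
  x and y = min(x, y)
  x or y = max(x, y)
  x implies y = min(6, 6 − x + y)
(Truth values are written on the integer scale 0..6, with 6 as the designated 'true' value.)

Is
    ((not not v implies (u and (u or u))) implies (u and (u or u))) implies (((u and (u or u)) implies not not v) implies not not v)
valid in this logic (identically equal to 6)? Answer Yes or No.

At u = 6, v = 2, for instance:
not v = not 2 = 4
not not v = not 4 = 2
u or u = 6 or 6 = 6
u and (u or u) = 6 and 6 = 6
not not v implies (u and (u or u)) = 2 implies 6 = 6
(not not v implies (u and (u or u))) implies (u and (u or u)) = 6 implies 6 = 6
(u and (u or u)) implies not not v = 6 implies 2 = 2
((u and (u or u)) implies not not v) implies not not v = 2 implies 2 = 6
((not not v implies (u and (u or u))) implies (u and (u or u))) implies (((u and (u or u)) implies not not v) implies not not v) = 6 implies 6 = 6
and checking the remaining 48 assignments likewise gives ≥ 6 in every case.

Yes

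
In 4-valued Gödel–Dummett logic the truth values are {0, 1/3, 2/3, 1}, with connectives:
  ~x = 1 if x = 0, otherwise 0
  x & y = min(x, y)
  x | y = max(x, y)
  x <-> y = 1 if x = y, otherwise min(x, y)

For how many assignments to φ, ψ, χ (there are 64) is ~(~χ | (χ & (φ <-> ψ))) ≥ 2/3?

value 1: 18 assignments (counts)
value 0: 46 assignments
So 18 of the 64 assignments meet the threshold.

18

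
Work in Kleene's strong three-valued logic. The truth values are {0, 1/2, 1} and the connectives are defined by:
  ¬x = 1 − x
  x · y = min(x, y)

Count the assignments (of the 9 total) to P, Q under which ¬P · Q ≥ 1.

P = 0, Q = 0 ↦ 0  <
P = 0, Q = 1/2 ↦ 1/2  <
P = 0, Q = 1 ↦ 1  ≥
P = 1/2, Q = 0 ↦ 0  <
P = 1/2, Q = 1/2 ↦ 1/2  <
P = 1/2, Q = 1 ↦ 1/2  <
P = 1, Q = 0 ↦ 0  <
P = 1, Q = 1/2 ↦ 0  <
P = 1, Q = 1 ↦ 0  <
So 1 of the 9 assignments meets the threshold.

1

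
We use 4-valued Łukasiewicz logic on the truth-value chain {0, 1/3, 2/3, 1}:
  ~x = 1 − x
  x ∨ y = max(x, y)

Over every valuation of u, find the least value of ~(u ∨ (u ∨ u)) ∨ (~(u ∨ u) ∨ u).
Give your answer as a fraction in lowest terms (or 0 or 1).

2/3

Take u = 1/3:
u ∨ u = 1/3 ∨ 1/3 = 1/3
u ∨ (u ∨ u) = 1/3 ∨ 1/3 = 1/3
~(u ∨ (u ∨ u)) = ~1/3 = 2/3
u ∨ u = 1/3 ∨ 1/3 = 1/3
~(u ∨ u) = ~1/3 = 2/3
~(u ∨ u) ∨ u = 2/3 ∨ 1/3 = 2/3
~(u ∨ (u ∨ u)) ∨ (~(u ∨ u) ∨ u) = 2/3 ∨ 2/3 = 2/3
No assignment yields a value below 2/3, so this is the minimum.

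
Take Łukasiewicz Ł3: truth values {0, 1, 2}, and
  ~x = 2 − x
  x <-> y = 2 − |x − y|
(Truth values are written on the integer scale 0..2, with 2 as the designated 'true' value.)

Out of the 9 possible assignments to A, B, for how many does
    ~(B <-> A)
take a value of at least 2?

A = 0, B = 0 ↦ 0  <
A = 0, B = 1 ↦ 1  <
A = 0, B = 2 ↦ 2  ≥
A = 1, B = 0 ↦ 1  <
A = 1, B = 1 ↦ 0  <
A = 1, B = 2 ↦ 1  <
A = 2, B = 0 ↦ 2  ≥
A = 2, B = 1 ↦ 1  <
A = 2, B = 2 ↦ 0  <
So 2 of the 9 assignments meet the threshold.

2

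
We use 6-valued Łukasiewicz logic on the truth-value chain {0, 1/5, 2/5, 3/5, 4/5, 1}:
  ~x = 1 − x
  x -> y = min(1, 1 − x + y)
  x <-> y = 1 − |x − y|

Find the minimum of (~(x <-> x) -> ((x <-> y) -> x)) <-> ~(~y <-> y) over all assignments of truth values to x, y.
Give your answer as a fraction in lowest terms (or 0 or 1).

1/5

Take x = 0, y = 2/5:
x <-> x = 0 <-> 0 = 1
~(x <-> x) = ~1 = 0
x <-> y = 0 <-> 2/5 = 3/5
(x <-> y) -> x = 3/5 -> 0 = 2/5
~(x <-> x) -> ((x <-> y) -> x) = 0 -> 2/5 = 1
~y = ~2/5 = 3/5
~y <-> y = 3/5 <-> 2/5 = 4/5
~(~y <-> y) = ~4/5 = 1/5
(~(x <-> x) -> ((x <-> y) -> x)) <-> ~(~y <-> y) = 1 <-> 1/5 = 1/5
No assignment yields a value below 1/5, so this is the minimum.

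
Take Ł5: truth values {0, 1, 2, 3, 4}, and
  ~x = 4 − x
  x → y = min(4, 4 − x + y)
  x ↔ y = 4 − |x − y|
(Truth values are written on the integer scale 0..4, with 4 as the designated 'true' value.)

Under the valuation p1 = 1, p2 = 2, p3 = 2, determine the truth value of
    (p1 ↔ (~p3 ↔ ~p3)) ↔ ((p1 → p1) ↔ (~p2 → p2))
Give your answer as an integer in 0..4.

~p3 = ~2 = 2
~p3 = ~2 = 2
~p3 ↔ ~p3 = 2 ↔ 2 = 4
p1 ↔ (~p3 ↔ ~p3) = 1 ↔ 4 = 1
p1 → p1 = 1 → 1 = 4
~p2 = ~2 = 2
~p2 → p2 = 2 → 2 = 4
(p1 → p1) ↔ (~p2 → p2) = 4 ↔ 4 = 4
(p1 ↔ (~p3 ↔ ~p3)) ↔ ((p1 → p1) ↔ (~p2 → p2)) = 1 ↔ 4 = 1

1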